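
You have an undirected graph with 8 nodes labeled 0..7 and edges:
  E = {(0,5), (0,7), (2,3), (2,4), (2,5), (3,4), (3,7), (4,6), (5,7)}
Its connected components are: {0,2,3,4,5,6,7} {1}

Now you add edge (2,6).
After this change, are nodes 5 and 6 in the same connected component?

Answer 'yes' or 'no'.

Initial components: {0,2,3,4,5,6,7} {1}
Adding edge (2,6): both already in same component {0,2,3,4,5,6,7}. No change.
New components: {0,2,3,4,5,6,7} {1}
Are 5 and 6 in the same component? yes

Answer: yes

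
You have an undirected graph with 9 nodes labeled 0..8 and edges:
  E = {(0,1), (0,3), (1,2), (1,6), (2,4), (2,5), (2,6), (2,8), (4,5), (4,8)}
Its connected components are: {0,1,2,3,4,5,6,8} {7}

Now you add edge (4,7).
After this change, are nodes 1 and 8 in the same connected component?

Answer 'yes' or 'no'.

Initial components: {0,1,2,3,4,5,6,8} {7}
Adding edge (4,7): merges {0,1,2,3,4,5,6,8} and {7}.
New components: {0,1,2,3,4,5,6,7,8}
Are 1 and 8 in the same component? yes

Answer: yes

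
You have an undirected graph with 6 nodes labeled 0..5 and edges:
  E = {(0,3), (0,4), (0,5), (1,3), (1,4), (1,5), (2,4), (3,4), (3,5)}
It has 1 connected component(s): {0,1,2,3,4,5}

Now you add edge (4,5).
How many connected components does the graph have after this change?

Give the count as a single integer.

Initial component count: 1
Add (4,5): endpoints already in same component. Count unchanged: 1.
New component count: 1

Answer: 1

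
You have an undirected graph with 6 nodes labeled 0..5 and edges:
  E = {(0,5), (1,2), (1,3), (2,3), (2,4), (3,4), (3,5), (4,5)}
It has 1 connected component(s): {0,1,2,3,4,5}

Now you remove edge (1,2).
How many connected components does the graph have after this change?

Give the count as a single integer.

Initial component count: 1
Remove (1,2): not a bridge. Count unchanged: 1.
  After removal, components: {0,1,2,3,4,5}
New component count: 1

Answer: 1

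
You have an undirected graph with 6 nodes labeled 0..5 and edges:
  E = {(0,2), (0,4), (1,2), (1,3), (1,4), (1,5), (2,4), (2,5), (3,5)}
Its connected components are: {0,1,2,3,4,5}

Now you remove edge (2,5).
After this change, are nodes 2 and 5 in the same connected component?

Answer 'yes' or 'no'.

Initial components: {0,1,2,3,4,5}
Removing edge (2,5): not a bridge — component count unchanged at 1.
New components: {0,1,2,3,4,5}
Are 2 and 5 in the same component? yes

Answer: yes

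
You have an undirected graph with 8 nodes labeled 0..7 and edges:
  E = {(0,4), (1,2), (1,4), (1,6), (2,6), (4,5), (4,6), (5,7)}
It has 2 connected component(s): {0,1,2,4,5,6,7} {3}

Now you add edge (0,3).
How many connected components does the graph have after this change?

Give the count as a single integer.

Answer: 1

Derivation:
Initial component count: 2
Add (0,3): merges two components. Count decreases: 2 -> 1.
New component count: 1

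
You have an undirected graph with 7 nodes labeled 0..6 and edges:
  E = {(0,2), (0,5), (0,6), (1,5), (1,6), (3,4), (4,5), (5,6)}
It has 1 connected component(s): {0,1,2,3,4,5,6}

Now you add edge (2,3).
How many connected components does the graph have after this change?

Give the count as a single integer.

Answer: 1

Derivation:
Initial component count: 1
Add (2,3): endpoints already in same component. Count unchanged: 1.
New component count: 1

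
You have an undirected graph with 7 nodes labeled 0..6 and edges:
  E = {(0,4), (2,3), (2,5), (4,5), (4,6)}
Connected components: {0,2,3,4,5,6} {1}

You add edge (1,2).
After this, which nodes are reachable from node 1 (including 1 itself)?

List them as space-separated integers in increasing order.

Answer: 0 1 2 3 4 5 6

Derivation:
Before: nodes reachable from 1: {1}
Adding (1,2): merges 1's component with another. Reachability grows.
After: nodes reachable from 1: {0,1,2,3,4,5,6}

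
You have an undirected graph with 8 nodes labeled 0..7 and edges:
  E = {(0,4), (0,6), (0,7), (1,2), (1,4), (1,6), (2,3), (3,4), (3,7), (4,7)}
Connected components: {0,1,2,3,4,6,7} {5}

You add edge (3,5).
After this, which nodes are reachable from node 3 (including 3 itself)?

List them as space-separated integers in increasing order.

Before: nodes reachable from 3: {0,1,2,3,4,6,7}
Adding (3,5): merges 3's component with another. Reachability grows.
After: nodes reachable from 3: {0,1,2,3,4,5,6,7}

Answer: 0 1 2 3 4 5 6 7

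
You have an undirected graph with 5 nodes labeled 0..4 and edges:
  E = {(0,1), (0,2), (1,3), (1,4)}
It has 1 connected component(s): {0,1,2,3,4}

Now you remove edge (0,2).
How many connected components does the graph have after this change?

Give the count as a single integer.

Answer: 2

Derivation:
Initial component count: 1
Remove (0,2): it was a bridge. Count increases: 1 -> 2.
  After removal, components: {0,1,3,4} {2}
New component count: 2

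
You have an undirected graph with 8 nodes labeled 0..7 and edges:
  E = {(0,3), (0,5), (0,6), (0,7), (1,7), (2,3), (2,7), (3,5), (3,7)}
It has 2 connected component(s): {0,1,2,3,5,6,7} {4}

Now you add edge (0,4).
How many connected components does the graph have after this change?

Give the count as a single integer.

Initial component count: 2
Add (0,4): merges two components. Count decreases: 2 -> 1.
New component count: 1

Answer: 1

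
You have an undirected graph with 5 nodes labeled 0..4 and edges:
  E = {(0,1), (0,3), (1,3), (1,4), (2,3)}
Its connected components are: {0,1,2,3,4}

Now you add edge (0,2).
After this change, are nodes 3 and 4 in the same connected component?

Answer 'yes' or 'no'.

Answer: yes

Derivation:
Initial components: {0,1,2,3,4}
Adding edge (0,2): both already in same component {0,1,2,3,4}. No change.
New components: {0,1,2,3,4}
Are 3 and 4 in the same component? yes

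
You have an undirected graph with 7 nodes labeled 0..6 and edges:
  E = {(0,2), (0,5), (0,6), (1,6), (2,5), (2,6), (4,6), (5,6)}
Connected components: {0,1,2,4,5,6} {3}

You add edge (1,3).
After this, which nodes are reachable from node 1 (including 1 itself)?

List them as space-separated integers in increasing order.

Before: nodes reachable from 1: {0,1,2,4,5,6}
Adding (1,3): merges 1's component with another. Reachability grows.
After: nodes reachable from 1: {0,1,2,3,4,5,6}

Answer: 0 1 2 3 4 5 6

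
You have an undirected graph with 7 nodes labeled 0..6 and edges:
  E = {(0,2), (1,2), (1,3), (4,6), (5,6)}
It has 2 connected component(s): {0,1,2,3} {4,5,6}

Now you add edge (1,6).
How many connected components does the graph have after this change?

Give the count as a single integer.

Answer: 1

Derivation:
Initial component count: 2
Add (1,6): merges two components. Count decreases: 2 -> 1.
New component count: 1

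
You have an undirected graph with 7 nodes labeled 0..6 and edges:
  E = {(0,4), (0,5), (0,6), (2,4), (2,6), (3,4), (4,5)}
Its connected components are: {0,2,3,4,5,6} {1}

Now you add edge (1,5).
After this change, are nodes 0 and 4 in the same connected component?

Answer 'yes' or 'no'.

Answer: yes

Derivation:
Initial components: {0,2,3,4,5,6} {1}
Adding edge (1,5): merges {1} and {0,2,3,4,5,6}.
New components: {0,1,2,3,4,5,6}
Are 0 and 4 in the same component? yes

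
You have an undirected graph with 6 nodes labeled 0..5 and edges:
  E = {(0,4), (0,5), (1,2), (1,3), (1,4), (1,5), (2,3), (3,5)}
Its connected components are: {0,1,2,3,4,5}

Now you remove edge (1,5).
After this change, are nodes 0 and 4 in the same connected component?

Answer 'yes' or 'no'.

Initial components: {0,1,2,3,4,5}
Removing edge (1,5): not a bridge — component count unchanged at 1.
New components: {0,1,2,3,4,5}
Are 0 and 4 in the same component? yes

Answer: yes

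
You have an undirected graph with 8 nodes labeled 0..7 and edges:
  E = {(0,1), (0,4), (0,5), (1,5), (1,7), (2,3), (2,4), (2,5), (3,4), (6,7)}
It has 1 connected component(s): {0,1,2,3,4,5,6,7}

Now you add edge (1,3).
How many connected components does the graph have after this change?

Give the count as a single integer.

Answer: 1

Derivation:
Initial component count: 1
Add (1,3): endpoints already in same component. Count unchanged: 1.
New component count: 1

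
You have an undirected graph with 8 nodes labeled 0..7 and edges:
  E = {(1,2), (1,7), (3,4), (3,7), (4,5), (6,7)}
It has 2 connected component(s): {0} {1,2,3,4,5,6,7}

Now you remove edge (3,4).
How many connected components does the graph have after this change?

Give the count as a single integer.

Answer: 3

Derivation:
Initial component count: 2
Remove (3,4): it was a bridge. Count increases: 2 -> 3.
  After removal, components: {0} {1,2,3,6,7} {4,5}
New component count: 3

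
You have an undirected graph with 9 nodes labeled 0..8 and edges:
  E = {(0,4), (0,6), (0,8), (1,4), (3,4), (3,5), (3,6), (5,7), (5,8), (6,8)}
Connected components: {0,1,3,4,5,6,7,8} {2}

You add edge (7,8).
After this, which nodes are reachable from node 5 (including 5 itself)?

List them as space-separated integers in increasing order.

Answer: 0 1 3 4 5 6 7 8

Derivation:
Before: nodes reachable from 5: {0,1,3,4,5,6,7,8}
Adding (7,8): both endpoints already in same component. Reachability from 5 unchanged.
After: nodes reachable from 5: {0,1,3,4,5,6,7,8}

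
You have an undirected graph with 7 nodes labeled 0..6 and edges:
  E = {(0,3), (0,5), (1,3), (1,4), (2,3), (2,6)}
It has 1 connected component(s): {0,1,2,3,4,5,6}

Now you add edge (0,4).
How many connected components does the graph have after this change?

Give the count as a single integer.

Answer: 1

Derivation:
Initial component count: 1
Add (0,4): endpoints already in same component. Count unchanged: 1.
New component count: 1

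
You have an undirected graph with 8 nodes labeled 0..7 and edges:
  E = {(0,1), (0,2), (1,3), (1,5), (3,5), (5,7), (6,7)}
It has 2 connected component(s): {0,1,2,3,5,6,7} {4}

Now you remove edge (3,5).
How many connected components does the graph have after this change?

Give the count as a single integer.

Initial component count: 2
Remove (3,5): not a bridge. Count unchanged: 2.
  After removal, components: {0,1,2,3,5,6,7} {4}
New component count: 2

Answer: 2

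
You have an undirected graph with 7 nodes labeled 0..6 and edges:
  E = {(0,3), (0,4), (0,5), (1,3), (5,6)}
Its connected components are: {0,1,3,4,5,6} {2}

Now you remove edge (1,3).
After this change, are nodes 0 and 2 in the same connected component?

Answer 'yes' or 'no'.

Answer: no

Derivation:
Initial components: {0,1,3,4,5,6} {2}
Removing edge (1,3): it was a bridge — component count 2 -> 3.
New components: {0,3,4,5,6} {1} {2}
Are 0 and 2 in the same component? no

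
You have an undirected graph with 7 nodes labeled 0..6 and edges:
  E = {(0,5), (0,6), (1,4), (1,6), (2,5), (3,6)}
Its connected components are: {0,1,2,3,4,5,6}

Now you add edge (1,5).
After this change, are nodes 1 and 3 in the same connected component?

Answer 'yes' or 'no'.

Initial components: {0,1,2,3,4,5,6}
Adding edge (1,5): both already in same component {0,1,2,3,4,5,6}. No change.
New components: {0,1,2,3,4,5,6}
Are 1 and 3 in the same component? yes

Answer: yes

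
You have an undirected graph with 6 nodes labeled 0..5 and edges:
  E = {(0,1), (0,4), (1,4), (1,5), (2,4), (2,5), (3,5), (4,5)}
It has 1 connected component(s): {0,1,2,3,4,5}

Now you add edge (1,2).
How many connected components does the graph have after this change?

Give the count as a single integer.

Initial component count: 1
Add (1,2): endpoints already in same component. Count unchanged: 1.
New component count: 1

Answer: 1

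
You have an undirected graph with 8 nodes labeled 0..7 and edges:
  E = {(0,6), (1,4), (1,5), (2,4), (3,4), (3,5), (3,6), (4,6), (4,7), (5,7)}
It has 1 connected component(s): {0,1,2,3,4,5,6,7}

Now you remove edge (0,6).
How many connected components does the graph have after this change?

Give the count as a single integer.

Initial component count: 1
Remove (0,6): it was a bridge. Count increases: 1 -> 2.
  After removal, components: {0} {1,2,3,4,5,6,7}
New component count: 2

Answer: 2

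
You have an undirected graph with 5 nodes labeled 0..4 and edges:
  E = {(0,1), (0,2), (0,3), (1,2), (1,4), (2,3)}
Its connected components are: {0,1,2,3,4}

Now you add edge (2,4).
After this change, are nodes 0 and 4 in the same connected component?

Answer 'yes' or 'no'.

Initial components: {0,1,2,3,4}
Adding edge (2,4): both already in same component {0,1,2,3,4}. No change.
New components: {0,1,2,3,4}
Are 0 and 4 in the same component? yes

Answer: yes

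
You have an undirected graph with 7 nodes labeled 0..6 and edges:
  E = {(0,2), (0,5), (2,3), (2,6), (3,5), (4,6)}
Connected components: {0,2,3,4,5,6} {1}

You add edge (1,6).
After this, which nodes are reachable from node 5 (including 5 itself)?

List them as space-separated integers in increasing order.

Answer: 0 1 2 3 4 5 6

Derivation:
Before: nodes reachable from 5: {0,2,3,4,5,6}
Adding (1,6): merges 5's component with another. Reachability grows.
After: nodes reachable from 5: {0,1,2,3,4,5,6}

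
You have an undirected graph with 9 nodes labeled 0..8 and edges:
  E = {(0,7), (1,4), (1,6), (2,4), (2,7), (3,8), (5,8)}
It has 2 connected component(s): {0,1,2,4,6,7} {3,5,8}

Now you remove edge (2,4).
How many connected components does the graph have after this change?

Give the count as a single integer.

Initial component count: 2
Remove (2,4): it was a bridge. Count increases: 2 -> 3.
  After removal, components: {0,2,7} {1,4,6} {3,5,8}
New component count: 3

Answer: 3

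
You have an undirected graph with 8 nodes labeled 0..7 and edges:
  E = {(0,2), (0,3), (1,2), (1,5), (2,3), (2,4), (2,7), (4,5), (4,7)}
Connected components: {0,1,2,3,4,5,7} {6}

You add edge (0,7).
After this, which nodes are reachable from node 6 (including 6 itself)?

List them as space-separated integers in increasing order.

Answer: 6

Derivation:
Before: nodes reachable from 6: {6}
Adding (0,7): both endpoints already in same component. Reachability from 6 unchanged.
After: nodes reachable from 6: {6}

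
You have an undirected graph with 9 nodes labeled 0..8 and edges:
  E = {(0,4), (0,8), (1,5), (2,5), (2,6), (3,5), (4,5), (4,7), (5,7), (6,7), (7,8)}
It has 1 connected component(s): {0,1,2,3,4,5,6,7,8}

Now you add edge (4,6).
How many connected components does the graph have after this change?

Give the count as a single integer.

Initial component count: 1
Add (4,6): endpoints already in same component. Count unchanged: 1.
New component count: 1

Answer: 1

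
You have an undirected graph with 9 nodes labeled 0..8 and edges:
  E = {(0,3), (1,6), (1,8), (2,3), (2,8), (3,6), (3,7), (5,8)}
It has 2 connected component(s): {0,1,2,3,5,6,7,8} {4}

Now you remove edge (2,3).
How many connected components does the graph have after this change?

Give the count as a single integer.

Initial component count: 2
Remove (2,3): not a bridge. Count unchanged: 2.
  After removal, components: {0,1,2,3,5,6,7,8} {4}
New component count: 2

Answer: 2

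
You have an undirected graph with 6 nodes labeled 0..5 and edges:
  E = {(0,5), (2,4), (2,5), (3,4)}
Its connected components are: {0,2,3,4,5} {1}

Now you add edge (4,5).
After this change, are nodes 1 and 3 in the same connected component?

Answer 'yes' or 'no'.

Initial components: {0,2,3,4,5} {1}
Adding edge (4,5): both already in same component {0,2,3,4,5}. No change.
New components: {0,2,3,4,5} {1}
Are 1 and 3 in the same component? no

Answer: no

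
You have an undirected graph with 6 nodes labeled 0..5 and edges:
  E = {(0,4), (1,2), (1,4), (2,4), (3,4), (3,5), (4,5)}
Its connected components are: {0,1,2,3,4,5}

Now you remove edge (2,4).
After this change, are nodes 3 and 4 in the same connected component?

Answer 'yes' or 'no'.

Answer: yes

Derivation:
Initial components: {0,1,2,3,4,5}
Removing edge (2,4): not a bridge — component count unchanged at 1.
New components: {0,1,2,3,4,5}
Are 3 and 4 in the same component? yes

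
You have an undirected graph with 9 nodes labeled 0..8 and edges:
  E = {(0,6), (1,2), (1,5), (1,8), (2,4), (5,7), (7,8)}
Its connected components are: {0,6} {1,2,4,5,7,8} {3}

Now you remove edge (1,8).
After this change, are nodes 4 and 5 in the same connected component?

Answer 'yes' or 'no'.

Initial components: {0,6} {1,2,4,5,7,8} {3}
Removing edge (1,8): not a bridge — component count unchanged at 3.
New components: {0,6} {1,2,4,5,7,8} {3}
Are 4 and 5 in the same component? yes

Answer: yes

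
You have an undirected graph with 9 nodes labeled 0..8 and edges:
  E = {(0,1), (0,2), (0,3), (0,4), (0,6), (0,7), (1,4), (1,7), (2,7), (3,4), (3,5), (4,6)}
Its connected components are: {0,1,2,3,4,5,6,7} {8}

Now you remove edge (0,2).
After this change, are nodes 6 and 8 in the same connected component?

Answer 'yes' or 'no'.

Initial components: {0,1,2,3,4,5,6,7} {8}
Removing edge (0,2): not a bridge — component count unchanged at 2.
New components: {0,1,2,3,4,5,6,7} {8}
Are 6 and 8 in the same component? no

Answer: no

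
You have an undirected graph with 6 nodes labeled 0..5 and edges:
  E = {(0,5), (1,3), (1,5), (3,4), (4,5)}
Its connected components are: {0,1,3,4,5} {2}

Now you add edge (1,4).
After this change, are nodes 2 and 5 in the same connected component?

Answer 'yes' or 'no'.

Initial components: {0,1,3,4,5} {2}
Adding edge (1,4): both already in same component {0,1,3,4,5}. No change.
New components: {0,1,3,4,5} {2}
Are 2 and 5 in the same component? no

Answer: no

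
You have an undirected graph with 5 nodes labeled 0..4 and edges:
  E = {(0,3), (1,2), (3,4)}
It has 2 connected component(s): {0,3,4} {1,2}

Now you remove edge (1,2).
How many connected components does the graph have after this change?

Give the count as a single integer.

Initial component count: 2
Remove (1,2): it was a bridge. Count increases: 2 -> 3.
  After removal, components: {0,3,4} {1} {2}
New component count: 3

Answer: 3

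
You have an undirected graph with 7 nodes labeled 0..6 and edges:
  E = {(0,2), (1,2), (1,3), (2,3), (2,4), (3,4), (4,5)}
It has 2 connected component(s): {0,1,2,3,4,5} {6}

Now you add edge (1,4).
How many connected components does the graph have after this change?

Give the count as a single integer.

Answer: 2

Derivation:
Initial component count: 2
Add (1,4): endpoints already in same component. Count unchanged: 2.
New component count: 2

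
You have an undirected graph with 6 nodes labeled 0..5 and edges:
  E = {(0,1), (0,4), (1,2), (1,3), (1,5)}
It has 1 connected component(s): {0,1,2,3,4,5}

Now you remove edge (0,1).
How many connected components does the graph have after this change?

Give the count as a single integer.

Answer: 2

Derivation:
Initial component count: 1
Remove (0,1): it was a bridge. Count increases: 1 -> 2.
  After removal, components: {0,4} {1,2,3,5}
New component count: 2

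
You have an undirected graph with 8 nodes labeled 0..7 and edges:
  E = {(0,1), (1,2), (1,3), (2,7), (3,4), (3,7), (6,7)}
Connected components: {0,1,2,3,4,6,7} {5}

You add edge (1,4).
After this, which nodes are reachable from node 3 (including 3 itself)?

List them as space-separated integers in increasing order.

Answer: 0 1 2 3 4 6 7

Derivation:
Before: nodes reachable from 3: {0,1,2,3,4,6,7}
Adding (1,4): both endpoints already in same component. Reachability from 3 unchanged.
After: nodes reachable from 3: {0,1,2,3,4,6,7}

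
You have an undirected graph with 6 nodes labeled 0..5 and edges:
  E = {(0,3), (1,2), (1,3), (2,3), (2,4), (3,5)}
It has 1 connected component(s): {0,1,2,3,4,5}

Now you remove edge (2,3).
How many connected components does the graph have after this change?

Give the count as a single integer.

Initial component count: 1
Remove (2,3): not a bridge. Count unchanged: 1.
  After removal, components: {0,1,2,3,4,5}
New component count: 1

Answer: 1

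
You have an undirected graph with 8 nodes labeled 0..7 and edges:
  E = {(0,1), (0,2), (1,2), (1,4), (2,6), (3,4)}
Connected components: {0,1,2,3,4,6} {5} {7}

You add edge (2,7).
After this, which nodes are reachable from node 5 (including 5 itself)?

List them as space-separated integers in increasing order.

Before: nodes reachable from 5: {5}
Adding (2,7): merges two components, but neither contains 5. Reachability from 5 unchanged.
After: nodes reachable from 5: {5}

Answer: 5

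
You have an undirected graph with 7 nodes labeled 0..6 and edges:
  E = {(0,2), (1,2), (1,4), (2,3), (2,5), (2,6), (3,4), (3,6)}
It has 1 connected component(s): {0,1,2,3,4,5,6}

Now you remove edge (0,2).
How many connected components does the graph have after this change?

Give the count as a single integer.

Initial component count: 1
Remove (0,2): it was a bridge. Count increases: 1 -> 2.
  After removal, components: {0} {1,2,3,4,5,6}
New component count: 2

Answer: 2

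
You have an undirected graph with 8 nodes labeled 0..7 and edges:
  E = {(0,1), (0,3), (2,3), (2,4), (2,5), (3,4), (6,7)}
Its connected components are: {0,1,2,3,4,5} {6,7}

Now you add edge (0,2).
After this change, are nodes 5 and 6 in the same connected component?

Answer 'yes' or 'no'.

Initial components: {0,1,2,3,4,5} {6,7}
Adding edge (0,2): both already in same component {0,1,2,3,4,5}. No change.
New components: {0,1,2,3,4,5} {6,7}
Are 5 and 6 in the same component? no

Answer: no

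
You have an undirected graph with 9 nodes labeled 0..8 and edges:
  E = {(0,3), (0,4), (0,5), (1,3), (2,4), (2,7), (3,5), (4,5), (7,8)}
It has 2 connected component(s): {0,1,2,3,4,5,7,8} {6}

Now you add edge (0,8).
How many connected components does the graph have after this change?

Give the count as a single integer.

Initial component count: 2
Add (0,8): endpoints already in same component. Count unchanged: 2.
New component count: 2

Answer: 2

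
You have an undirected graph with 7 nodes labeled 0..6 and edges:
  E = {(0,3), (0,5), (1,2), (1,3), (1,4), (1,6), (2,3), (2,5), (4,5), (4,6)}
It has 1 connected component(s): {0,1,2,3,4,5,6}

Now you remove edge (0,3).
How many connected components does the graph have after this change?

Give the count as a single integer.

Initial component count: 1
Remove (0,3): not a bridge. Count unchanged: 1.
  After removal, components: {0,1,2,3,4,5,6}
New component count: 1

Answer: 1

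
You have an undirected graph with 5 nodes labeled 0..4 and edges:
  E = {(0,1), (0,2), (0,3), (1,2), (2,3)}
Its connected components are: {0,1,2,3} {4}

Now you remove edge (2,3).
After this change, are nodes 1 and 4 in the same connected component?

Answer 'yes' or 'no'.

Initial components: {0,1,2,3} {4}
Removing edge (2,3): not a bridge — component count unchanged at 2.
New components: {0,1,2,3} {4}
Are 1 and 4 in the same component? no

Answer: no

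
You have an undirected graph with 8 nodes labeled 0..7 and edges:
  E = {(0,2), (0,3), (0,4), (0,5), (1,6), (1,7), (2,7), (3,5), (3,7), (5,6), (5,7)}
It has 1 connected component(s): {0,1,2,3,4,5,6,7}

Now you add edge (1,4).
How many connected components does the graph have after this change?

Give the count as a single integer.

Initial component count: 1
Add (1,4): endpoints already in same component. Count unchanged: 1.
New component count: 1

Answer: 1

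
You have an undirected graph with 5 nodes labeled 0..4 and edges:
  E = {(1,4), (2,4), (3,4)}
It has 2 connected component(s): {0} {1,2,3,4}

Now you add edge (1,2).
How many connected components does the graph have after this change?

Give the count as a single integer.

Initial component count: 2
Add (1,2): endpoints already in same component. Count unchanged: 2.
New component count: 2

Answer: 2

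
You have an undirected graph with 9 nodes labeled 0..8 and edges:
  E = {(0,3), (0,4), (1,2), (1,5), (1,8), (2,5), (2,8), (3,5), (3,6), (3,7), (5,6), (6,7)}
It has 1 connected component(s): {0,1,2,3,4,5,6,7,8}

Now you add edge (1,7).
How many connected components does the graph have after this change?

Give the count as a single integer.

Answer: 1

Derivation:
Initial component count: 1
Add (1,7): endpoints already in same component. Count unchanged: 1.
New component count: 1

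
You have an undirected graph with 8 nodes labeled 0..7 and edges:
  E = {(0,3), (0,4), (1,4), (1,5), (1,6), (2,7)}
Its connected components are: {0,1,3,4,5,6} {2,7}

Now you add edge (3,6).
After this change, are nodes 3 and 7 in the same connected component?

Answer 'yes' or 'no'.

Answer: no

Derivation:
Initial components: {0,1,3,4,5,6} {2,7}
Adding edge (3,6): both already in same component {0,1,3,4,5,6}. No change.
New components: {0,1,3,4,5,6} {2,7}
Are 3 and 7 in the same component? no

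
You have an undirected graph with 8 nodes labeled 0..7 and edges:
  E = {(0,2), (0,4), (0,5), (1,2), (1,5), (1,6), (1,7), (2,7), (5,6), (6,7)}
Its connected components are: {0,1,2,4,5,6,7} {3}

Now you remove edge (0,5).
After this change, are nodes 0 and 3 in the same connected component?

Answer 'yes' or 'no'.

Initial components: {0,1,2,4,5,6,7} {3}
Removing edge (0,5): not a bridge — component count unchanged at 2.
New components: {0,1,2,4,5,6,7} {3}
Are 0 and 3 in the same component? no

Answer: no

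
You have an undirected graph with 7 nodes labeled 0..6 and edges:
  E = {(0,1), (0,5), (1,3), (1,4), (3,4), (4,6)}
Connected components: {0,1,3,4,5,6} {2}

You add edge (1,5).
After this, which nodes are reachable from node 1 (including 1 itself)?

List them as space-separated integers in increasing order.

Before: nodes reachable from 1: {0,1,3,4,5,6}
Adding (1,5): both endpoints already in same component. Reachability from 1 unchanged.
After: nodes reachable from 1: {0,1,3,4,5,6}

Answer: 0 1 3 4 5 6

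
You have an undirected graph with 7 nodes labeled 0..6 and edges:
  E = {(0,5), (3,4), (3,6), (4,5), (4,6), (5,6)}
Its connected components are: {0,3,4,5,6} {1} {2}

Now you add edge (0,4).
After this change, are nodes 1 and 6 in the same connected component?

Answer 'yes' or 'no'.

Initial components: {0,3,4,5,6} {1} {2}
Adding edge (0,4): both already in same component {0,3,4,5,6}. No change.
New components: {0,3,4,5,6} {1} {2}
Are 1 and 6 in the same component? no

Answer: no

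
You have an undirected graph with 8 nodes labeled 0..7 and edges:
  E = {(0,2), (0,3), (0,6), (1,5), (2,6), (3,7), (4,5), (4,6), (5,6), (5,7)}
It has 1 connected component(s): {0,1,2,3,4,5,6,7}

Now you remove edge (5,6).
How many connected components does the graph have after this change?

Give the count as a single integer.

Answer: 1

Derivation:
Initial component count: 1
Remove (5,6): not a bridge. Count unchanged: 1.
  After removal, components: {0,1,2,3,4,5,6,7}
New component count: 1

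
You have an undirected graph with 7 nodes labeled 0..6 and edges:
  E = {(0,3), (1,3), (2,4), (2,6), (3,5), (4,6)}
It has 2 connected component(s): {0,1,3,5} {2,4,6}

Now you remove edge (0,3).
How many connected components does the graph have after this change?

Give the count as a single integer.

Answer: 3

Derivation:
Initial component count: 2
Remove (0,3): it was a bridge. Count increases: 2 -> 3.
  After removal, components: {0} {1,3,5} {2,4,6}
New component count: 3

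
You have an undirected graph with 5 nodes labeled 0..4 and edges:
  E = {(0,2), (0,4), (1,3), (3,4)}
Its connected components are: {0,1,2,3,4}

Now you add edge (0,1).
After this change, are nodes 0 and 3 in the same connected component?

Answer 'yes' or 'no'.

Initial components: {0,1,2,3,4}
Adding edge (0,1): both already in same component {0,1,2,3,4}. No change.
New components: {0,1,2,3,4}
Are 0 and 3 in the same component? yes

Answer: yes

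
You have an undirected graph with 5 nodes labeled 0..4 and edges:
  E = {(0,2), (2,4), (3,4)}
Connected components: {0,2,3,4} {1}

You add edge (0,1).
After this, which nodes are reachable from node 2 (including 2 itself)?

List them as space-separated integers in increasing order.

Before: nodes reachable from 2: {0,2,3,4}
Adding (0,1): merges 2's component with another. Reachability grows.
After: nodes reachable from 2: {0,1,2,3,4}

Answer: 0 1 2 3 4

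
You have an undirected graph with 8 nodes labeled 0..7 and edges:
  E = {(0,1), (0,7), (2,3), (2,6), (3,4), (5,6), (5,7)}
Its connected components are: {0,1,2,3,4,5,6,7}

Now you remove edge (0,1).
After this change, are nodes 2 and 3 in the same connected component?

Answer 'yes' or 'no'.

Answer: yes

Derivation:
Initial components: {0,1,2,3,4,5,6,7}
Removing edge (0,1): it was a bridge — component count 1 -> 2.
New components: {0,2,3,4,5,6,7} {1}
Are 2 and 3 in the same component? yes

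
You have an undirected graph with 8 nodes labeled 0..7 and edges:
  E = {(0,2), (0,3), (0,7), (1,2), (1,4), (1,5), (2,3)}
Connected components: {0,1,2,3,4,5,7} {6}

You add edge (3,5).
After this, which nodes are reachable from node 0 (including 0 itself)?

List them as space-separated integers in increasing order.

Answer: 0 1 2 3 4 5 7

Derivation:
Before: nodes reachable from 0: {0,1,2,3,4,5,7}
Adding (3,5): both endpoints already in same component. Reachability from 0 unchanged.
After: nodes reachable from 0: {0,1,2,3,4,5,7}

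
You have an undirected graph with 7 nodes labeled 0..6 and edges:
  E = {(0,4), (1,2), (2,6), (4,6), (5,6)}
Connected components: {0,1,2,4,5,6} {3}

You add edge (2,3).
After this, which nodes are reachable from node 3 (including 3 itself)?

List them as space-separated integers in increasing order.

Before: nodes reachable from 3: {3}
Adding (2,3): merges 3's component with another. Reachability grows.
After: nodes reachable from 3: {0,1,2,3,4,5,6}

Answer: 0 1 2 3 4 5 6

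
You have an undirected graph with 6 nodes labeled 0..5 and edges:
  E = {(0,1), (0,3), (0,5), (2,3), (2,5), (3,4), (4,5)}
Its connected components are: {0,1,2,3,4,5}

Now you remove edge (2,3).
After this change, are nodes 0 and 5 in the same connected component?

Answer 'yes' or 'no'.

Answer: yes

Derivation:
Initial components: {0,1,2,3,4,5}
Removing edge (2,3): not a bridge — component count unchanged at 1.
New components: {0,1,2,3,4,5}
Are 0 and 5 in the same component? yes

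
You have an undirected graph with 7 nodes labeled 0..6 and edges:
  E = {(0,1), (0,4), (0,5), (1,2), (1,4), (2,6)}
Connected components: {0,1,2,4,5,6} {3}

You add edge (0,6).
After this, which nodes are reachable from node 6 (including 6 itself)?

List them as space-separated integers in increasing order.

Before: nodes reachable from 6: {0,1,2,4,5,6}
Adding (0,6): both endpoints already in same component. Reachability from 6 unchanged.
After: nodes reachable from 6: {0,1,2,4,5,6}

Answer: 0 1 2 4 5 6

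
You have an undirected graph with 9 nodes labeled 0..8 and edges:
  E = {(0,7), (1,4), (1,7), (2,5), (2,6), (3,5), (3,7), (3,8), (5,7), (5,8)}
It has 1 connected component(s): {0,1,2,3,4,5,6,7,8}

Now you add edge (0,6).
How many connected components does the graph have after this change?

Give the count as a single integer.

Answer: 1

Derivation:
Initial component count: 1
Add (0,6): endpoints already in same component. Count unchanged: 1.
New component count: 1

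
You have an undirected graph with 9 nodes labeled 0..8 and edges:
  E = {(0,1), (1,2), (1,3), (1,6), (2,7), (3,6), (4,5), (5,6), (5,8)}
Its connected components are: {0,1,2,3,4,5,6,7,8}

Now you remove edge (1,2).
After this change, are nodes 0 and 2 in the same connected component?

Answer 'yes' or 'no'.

Initial components: {0,1,2,3,4,5,6,7,8}
Removing edge (1,2): it was a bridge — component count 1 -> 2.
New components: {0,1,3,4,5,6,8} {2,7}
Are 0 and 2 in the same component? no

Answer: no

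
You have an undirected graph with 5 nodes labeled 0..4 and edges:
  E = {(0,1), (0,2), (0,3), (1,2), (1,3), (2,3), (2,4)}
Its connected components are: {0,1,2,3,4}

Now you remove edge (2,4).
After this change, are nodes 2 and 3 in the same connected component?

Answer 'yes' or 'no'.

Initial components: {0,1,2,3,4}
Removing edge (2,4): it was a bridge — component count 1 -> 2.
New components: {0,1,2,3} {4}
Are 2 and 3 in the same component? yes

Answer: yes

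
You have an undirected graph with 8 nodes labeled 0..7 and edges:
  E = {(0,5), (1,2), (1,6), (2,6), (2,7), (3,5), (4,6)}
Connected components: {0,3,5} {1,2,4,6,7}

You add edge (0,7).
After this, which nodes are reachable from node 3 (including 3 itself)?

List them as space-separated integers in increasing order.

Before: nodes reachable from 3: {0,3,5}
Adding (0,7): merges 3's component with another. Reachability grows.
After: nodes reachable from 3: {0,1,2,3,4,5,6,7}

Answer: 0 1 2 3 4 5 6 7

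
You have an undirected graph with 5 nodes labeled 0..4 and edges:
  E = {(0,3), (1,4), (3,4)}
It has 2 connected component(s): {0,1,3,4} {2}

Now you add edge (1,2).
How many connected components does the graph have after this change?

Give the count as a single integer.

Initial component count: 2
Add (1,2): merges two components. Count decreases: 2 -> 1.
New component count: 1

Answer: 1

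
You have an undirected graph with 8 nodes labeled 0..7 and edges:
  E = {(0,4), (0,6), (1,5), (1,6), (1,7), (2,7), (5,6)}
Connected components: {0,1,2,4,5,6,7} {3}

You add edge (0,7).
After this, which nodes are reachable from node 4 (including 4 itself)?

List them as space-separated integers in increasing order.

Answer: 0 1 2 4 5 6 7

Derivation:
Before: nodes reachable from 4: {0,1,2,4,5,6,7}
Adding (0,7): both endpoints already in same component. Reachability from 4 unchanged.
After: nodes reachable from 4: {0,1,2,4,5,6,7}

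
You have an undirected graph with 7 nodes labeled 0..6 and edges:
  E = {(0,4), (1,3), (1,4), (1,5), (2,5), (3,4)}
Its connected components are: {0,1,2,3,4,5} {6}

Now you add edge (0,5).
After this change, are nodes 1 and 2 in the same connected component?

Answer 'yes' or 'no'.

Answer: yes

Derivation:
Initial components: {0,1,2,3,4,5} {6}
Adding edge (0,5): both already in same component {0,1,2,3,4,5}. No change.
New components: {0,1,2,3,4,5} {6}
Are 1 and 2 in the same component? yes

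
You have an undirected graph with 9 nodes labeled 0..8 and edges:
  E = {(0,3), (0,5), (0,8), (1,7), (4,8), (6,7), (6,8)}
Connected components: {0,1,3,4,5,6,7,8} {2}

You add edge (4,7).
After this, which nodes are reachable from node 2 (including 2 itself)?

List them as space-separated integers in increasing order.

Before: nodes reachable from 2: {2}
Adding (4,7): both endpoints already in same component. Reachability from 2 unchanged.
After: nodes reachable from 2: {2}

Answer: 2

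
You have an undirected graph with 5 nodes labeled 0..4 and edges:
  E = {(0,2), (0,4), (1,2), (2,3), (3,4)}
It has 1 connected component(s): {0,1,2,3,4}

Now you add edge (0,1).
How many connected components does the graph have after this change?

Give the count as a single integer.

Answer: 1

Derivation:
Initial component count: 1
Add (0,1): endpoints already in same component. Count unchanged: 1.
New component count: 1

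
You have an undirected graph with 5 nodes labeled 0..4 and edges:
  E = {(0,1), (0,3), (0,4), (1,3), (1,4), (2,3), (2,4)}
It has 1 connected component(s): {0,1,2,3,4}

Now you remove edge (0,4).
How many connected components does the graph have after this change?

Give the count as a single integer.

Initial component count: 1
Remove (0,4): not a bridge. Count unchanged: 1.
  After removal, components: {0,1,2,3,4}
New component count: 1

Answer: 1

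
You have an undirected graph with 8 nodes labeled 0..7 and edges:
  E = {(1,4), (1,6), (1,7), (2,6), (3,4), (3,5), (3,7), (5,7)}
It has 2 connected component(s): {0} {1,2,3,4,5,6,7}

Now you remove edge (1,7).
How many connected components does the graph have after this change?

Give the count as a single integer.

Initial component count: 2
Remove (1,7): not a bridge. Count unchanged: 2.
  After removal, components: {0} {1,2,3,4,5,6,7}
New component count: 2

Answer: 2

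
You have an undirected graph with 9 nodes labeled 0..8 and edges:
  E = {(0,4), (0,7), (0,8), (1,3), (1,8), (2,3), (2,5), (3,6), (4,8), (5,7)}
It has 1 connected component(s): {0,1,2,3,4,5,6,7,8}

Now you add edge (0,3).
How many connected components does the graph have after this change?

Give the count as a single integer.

Answer: 1

Derivation:
Initial component count: 1
Add (0,3): endpoints already in same component. Count unchanged: 1.
New component count: 1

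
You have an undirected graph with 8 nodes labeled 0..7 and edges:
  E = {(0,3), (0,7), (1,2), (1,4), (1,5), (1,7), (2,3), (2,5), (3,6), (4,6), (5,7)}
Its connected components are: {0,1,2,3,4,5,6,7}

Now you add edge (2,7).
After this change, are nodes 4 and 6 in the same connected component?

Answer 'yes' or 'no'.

Answer: yes

Derivation:
Initial components: {0,1,2,3,4,5,6,7}
Adding edge (2,7): both already in same component {0,1,2,3,4,5,6,7}. No change.
New components: {0,1,2,3,4,5,6,7}
Are 4 and 6 in the same component? yes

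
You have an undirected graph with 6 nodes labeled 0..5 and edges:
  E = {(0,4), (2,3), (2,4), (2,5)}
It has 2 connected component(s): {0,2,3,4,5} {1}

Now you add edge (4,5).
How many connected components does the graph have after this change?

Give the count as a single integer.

Initial component count: 2
Add (4,5): endpoints already in same component. Count unchanged: 2.
New component count: 2

Answer: 2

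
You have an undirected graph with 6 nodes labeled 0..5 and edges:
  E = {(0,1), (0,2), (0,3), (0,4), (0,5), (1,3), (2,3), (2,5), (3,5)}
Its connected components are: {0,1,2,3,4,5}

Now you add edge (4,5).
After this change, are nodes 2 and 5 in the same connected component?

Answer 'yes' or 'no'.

Initial components: {0,1,2,3,4,5}
Adding edge (4,5): both already in same component {0,1,2,3,4,5}. No change.
New components: {0,1,2,3,4,5}
Are 2 and 5 in the same component? yes

Answer: yes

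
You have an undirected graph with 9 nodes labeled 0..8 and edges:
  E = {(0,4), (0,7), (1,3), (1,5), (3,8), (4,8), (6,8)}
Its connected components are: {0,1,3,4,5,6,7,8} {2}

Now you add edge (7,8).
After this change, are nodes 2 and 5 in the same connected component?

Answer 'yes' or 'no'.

Answer: no

Derivation:
Initial components: {0,1,3,4,5,6,7,8} {2}
Adding edge (7,8): both already in same component {0,1,3,4,5,6,7,8}. No change.
New components: {0,1,3,4,5,6,7,8} {2}
Are 2 and 5 in the same component? no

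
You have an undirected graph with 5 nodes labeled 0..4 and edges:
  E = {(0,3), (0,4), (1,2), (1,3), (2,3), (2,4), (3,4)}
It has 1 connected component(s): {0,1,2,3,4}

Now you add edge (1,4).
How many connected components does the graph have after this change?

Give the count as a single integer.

Initial component count: 1
Add (1,4): endpoints already in same component. Count unchanged: 1.
New component count: 1

Answer: 1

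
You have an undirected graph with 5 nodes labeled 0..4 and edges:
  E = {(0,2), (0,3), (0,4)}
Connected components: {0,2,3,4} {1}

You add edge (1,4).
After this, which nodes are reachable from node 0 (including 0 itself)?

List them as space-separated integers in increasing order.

Before: nodes reachable from 0: {0,2,3,4}
Adding (1,4): merges 0's component with another. Reachability grows.
After: nodes reachable from 0: {0,1,2,3,4}

Answer: 0 1 2 3 4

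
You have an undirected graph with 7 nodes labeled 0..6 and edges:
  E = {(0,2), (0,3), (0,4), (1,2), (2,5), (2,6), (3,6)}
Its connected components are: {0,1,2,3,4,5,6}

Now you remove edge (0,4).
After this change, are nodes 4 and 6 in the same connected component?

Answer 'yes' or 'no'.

Answer: no

Derivation:
Initial components: {0,1,2,3,4,5,6}
Removing edge (0,4): it was a bridge — component count 1 -> 2.
New components: {0,1,2,3,5,6} {4}
Are 4 and 6 in the same component? no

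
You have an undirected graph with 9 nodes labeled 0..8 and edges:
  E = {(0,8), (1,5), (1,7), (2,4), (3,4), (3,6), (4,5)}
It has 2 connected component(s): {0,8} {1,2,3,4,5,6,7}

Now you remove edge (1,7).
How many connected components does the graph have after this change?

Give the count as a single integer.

Answer: 3

Derivation:
Initial component count: 2
Remove (1,7): it was a bridge. Count increases: 2 -> 3.
  After removal, components: {0,8} {1,2,3,4,5,6} {7}
New component count: 3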